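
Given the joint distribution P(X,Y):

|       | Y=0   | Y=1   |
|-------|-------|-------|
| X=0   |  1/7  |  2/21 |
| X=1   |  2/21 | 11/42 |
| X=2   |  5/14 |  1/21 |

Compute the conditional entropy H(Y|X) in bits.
0.7415 bits

H(Y|X) = H(X,Y) - H(X)

H(X,Y) = -Σ_{x,y} P(x,y) log₂ P(x,y). Per-cell terms -P(x,y)·log₂P(x,y):
  X=0: 0.40105, 0.32308
  X=1: 0.32308, 0.50623
  X=2: 0.53051, 0.20916
Sum of the 6 terms: H(X,Y) = 2.2931 bits

Marginal of X (row sums):
  P(X=0) = 1/7 + 2/21 = 5/21
  P(X=1) = 2/21 + 11/42 = 5/14
  P(X=2) = 5/14 + 1/21 = 17/42
H(X) = -[(5/21)·log₂(5/21) + (5/14)·log₂(5/14) + (17/42)·log₂(17/42)]
  = 0.49295 + 0.53051 + 0.52816 = 1.5516 bits

H(Y|X) = H(X,Y) - H(X) = 2.2931 - 1.5516 = 0.7415 bits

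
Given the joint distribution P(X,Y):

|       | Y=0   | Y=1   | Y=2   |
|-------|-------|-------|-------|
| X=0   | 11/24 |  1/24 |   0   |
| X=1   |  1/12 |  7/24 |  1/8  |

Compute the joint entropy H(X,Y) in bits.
1.8991 bits

H(X,Y) = -Σ_{x,y} P(x,y) log₂ P(x,y). Per-cell terms -P(x,y)·log₂P(x,y):
  X=0: 0.5159, 0.1910, 0.0000
  X=1: 0.2987, 0.5185, 0.3750
  (cells with P = 0 contribute 0)
Sum of the 6 terms: H(X,Y) = 1.8991 bits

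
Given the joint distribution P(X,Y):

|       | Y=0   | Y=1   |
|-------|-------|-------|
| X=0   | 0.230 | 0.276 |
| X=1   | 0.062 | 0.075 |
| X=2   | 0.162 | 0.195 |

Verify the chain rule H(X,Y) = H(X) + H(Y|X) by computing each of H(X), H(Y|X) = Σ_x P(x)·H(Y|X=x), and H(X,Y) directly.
H(X) = 1.4207 bits, H(Y|X) = 0.9939 bits, H(X,Y) = 2.4146 bits

Marginal of X (row sums):
  P(X=0) = 0.230 + 0.276 = 0.506
  P(X=1) = 0.062 + 0.075 = 0.137
  P(X=2) = 0.162 + 0.195 = 0.357
H(X) = -[0.506·log₂(0.506) + 0.137·log₂(0.137) + 0.357·log₂(0.357)]
  = 0.4973 + 0.3929 + 0.5305 = 1.4207 bits

H(Y|X) = Σ_x P(x)·H(Y|X=x):
  X=0: P(X=0) = 0.506, P(Y|X=0) = (5/11, 6/11) → H(Y|X=0) = 0.9940
  X=1: P(X=1) = 0.137, P(Y|X=1) = (62/137, 75/137) → H(Y|X=1) = 0.9935
  X=2: P(X=2) = 0.357, P(Y|X=2) = (54/119, 65/119) → H(Y|X=2) = 0.9938
H(Y|X) = 0.506·0.9940 + 0.137·0.9935 + 0.357·0.9938 = 0.9939 bits

H(X,Y) = -Σ_{x,y} P(x,y) log₂ P(x,y). Per-cell terms -P(x,y)·log₂P(x,y):
  X=0: 0.4877, 0.5126
  X=1: 0.2487, 0.2803
  X=2: 0.4254, 0.4599
Sum of the 6 terms: H(X,Y) = 2.4146 bits

Chain rule check:
  H(X) + H(Y|X) = 1.4207 + 0.9939 = 2.4146 bits
  H(X,Y) = 2.4146 bits
✓ Chain rule verified.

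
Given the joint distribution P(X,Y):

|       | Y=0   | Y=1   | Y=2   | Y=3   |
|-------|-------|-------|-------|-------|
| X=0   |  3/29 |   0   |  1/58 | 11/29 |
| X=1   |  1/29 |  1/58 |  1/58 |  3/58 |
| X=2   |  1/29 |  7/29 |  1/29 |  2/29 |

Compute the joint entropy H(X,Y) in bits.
2.6567 bits

H(X,Y) = -Σ_{x,y} P(x,y) log₂ P(x,y). Per-cell terms -P(x,y)·log₂P(x,y):
  X=0: 0.3386, 0.0000, 0.1010, 0.5305
  X=1: 0.1675, 0.1010, 0.1010, 0.2210
  X=2: 0.1675, 0.4950, 0.1675, 0.2661
  (cells with P = 0 contribute 0)
Sum of the 12 terms: H(X,Y) = 2.6567 bits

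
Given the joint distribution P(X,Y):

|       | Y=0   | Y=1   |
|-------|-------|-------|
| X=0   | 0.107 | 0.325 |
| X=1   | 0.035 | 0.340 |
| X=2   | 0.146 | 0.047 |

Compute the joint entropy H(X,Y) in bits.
2.1831 bits

H(X,Y) = -Σ_{x,y} P(x,y) log₂ P(x,y). Per-cell terms -P(x,y)·log₂P(x,y):
  X=0: 0.3450, 0.5270
  X=1: 0.1693, 0.5292
  X=2: 0.4053, 0.2073
Sum of the 6 terms: H(X,Y) = 2.1831 bits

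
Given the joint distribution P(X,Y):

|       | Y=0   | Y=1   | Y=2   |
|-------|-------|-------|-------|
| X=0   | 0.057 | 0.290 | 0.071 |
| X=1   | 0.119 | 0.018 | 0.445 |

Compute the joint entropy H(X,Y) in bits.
2.0140 bits

H(X,Y) = -Σ_{x,y} P(x,y) log₂ P(x,y). Per-cell terms -P(x,y)·log₂P(x,y):
  X=0: 0.23557, 0.51790, 0.27094
  X=1: 0.36545, 0.10433, 0.51981
Sum of the 6 terms: H(X,Y) = 2.0140 bits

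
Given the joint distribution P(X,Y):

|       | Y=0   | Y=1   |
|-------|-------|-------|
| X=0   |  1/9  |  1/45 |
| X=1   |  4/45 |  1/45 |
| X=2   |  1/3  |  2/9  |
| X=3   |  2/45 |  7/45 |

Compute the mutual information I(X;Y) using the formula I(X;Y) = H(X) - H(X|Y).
0.1233 bits

I(X;Y) = H(X) - H(X|Y)

Marginal of X (row sums):
  P(X=0) = 1/9 + 1/45 = 2/15
  P(X=1) = 4/45 + 1/45 = 1/9
  P(X=2) = 1/3 + 2/9 = 5/9
  P(X=3) = 2/45 + 7/45 = 1/5
H(X) = -[(2/15)·log₂(2/15) + (1/9)·log₂(1/9) + (5/9)·log₂(5/9) + (1/5)·log₂(1/5)]
  = 0.387585 + 0.352214 + 0.471109 + 0.464386 = 1.67529 bits

Marginal of Y (column sums):
  P(Y=0) = 1/9 + 4/45 + 1/3 + 2/45 = 26/45
  P(Y=1) = 1/45 + 1/45 + 2/9 + 7/45 = 19/45
H(X|Y) = Σ_y P(y)·H(X|Y=y):
  Y=0: P(Y=0) = 26/45, P(X|Y=0) = (5/26, 2/13, 15/26, 1/13) → H(X|Y=0) = 1.615324
  Y=1: P(Y=1) = 19/45, P(X|Y=1) = (1/19, 1/19, 10/19, 7/19) → H(X|Y=1) = 1.465256
H(X|Y) = (26/45)·1.615324 + (19/45)·1.465256 = 1.55196 bits

I(X;Y) = H(X) - H(X|Y) = 1.67529 - 1.55196 = 0.1233 bits

Cross-check via I(X;Y) = H(X) + H(Y) - H(X,Y): computing H(Y) from the column sums and H(X,Y) from the 8 cells in the same way gives H(Y) = 0.98247 bits and H(X,Y) = 2.53444 bits, so
I(X;Y) = 1.67529 + 0.98247 - 2.53444 = 0.1233 bits ✓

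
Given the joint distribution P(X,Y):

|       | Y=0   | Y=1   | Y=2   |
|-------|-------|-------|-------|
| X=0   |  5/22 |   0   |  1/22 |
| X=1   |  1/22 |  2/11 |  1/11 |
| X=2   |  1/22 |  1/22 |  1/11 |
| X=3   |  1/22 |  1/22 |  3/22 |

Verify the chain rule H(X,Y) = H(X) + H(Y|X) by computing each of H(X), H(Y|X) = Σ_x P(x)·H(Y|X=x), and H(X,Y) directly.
H(X) = 1.9698 bits, H(Y|X) = 1.2003 bits, H(X,Y) = 3.1701 bits

Marginal of X (row sums):
  P(X=0) = 5/22 + 0 + 1/22 = 3/11
  P(X=1) = 1/22 + 2/11 + 1/11 = 7/22
  P(X=2) = 1/22 + 1/22 + 1/11 = 2/11
  P(X=3) = 1/22 + 1/22 + 3/22 = 5/22
H(X) = -[(3/11)·log₂(3/11) + (7/22)·log₂(7/22) + (2/11)·log₂(2/11) + (5/22)·log₂(5/22)]
  = 0.511219 + 0.525661 + 0.447169 + 0.485796 = 1.9698 bits

H(Y|X) = Σ_x P(x)·H(Y|X=x):
  X=0: P(X=0) = 3/11, P(Y|X=0) = (5/6, 0, 1/6) → H(Y|X=0) = 0.650022
  X=1: P(X=1) = 7/22, P(Y|X=1) = (1/7, 4/7, 2/7) → H(Y|X=1) = 1.378783
  X=2: P(X=2) = 2/11, P(Y|X=2) = (1/4, 1/4, 1/2) → H(Y|X=2) = 1.500000
  X=3: P(X=3) = 5/22, P(Y|X=3) = (1/5, 1/5, 3/5) → H(Y|X=3) = 1.370951
H(Y|X) = (3/11)·0.650022 + (7/22)·1.378783 + (2/11)·1.500000 + (5/22)·1.370951 = 1.2003 bits

H(X,Y) = -Σ_{x,y} P(x,y) log₂ P(x,y). Per-cell terms -P(x,y)·log₂P(x,y):
  X=0: 0.485796, 0.000000, 0.202701
  X=1: 0.202701, 0.447169, 0.314494
  X=2: 0.202701, 0.202701, 0.314494
  X=3: 0.202701, 0.202701, 0.391973
  (cells with P = 0 contribute 0)
Sum of the 12 terms: H(X,Y) = 3.1701 bits

Chain rule check:
  H(X) + H(Y|X) = 1.9698 + 1.2003 = 3.1701 bits
  H(X,Y) = 3.1701 bits
✓ Chain rule verified.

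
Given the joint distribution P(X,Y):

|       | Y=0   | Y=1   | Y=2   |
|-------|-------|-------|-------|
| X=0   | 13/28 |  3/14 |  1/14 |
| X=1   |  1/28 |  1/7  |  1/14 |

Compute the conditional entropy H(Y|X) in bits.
1.2955 bits

H(Y|X) = H(X,Y) - H(X)

H(X,Y) = -Σ_{x,y} P(x,y) log₂ P(x,y). Per-cell terms -P(x,y)·log₂P(x,y):
  X=0: 0.51392, 0.47623, 0.27195
  X=1: 0.17169, 0.40105, 0.27195
Sum of the 6 terms: H(X,Y) = 2.1068 bits

Marginal of X (row sums):
  P(X=0) = 13/28 + 3/14 + 1/14 = 3/4
  P(X=1) = 1/28 + 1/7 + 1/14 = 1/4
H(X) = -[(3/4)·log₂(3/4) + (1/4)·log₂(1/4)]
  = 0.31128 + 0.50000 = 0.8113 bits

H(Y|X) = H(X,Y) - H(X) = 2.1068 - 0.8113 = 1.2955 bits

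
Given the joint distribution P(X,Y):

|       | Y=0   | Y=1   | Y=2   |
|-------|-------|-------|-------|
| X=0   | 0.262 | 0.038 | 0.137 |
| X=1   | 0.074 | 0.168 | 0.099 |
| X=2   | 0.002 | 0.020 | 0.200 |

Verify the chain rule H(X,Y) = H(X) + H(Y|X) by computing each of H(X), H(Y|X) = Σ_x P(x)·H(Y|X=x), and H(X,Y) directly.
H(X) = 1.5332 bits, H(Y|X) = 1.1810 bits, H(X,Y) = 2.7143 bits

Marginal of X (row sums):
  P(X=0) = 0.262 + 0.038 + 0.137 = 0.437
  P(X=1) = 0.074 + 0.168 + 0.099 = 0.341
  P(X=2) = 0.002 + 0.020 + 0.200 = 0.222
H(X) = -[0.437·log₂(0.437) + 0.341·log₂(0.341) + 0.222·log₂(0.222)]
  = 0.5219 + 0.5293 + 0.4820 = 1.5332 bits

H(Y|X) = Σ_x P(x)·H(Y|X=x):
  X=0: P(X=0) = 0.437, P(Y|X=0) = (262/437, 2/23, 137/437) → H(Y|X=0) = 1.2735
  X=1: P(X=1) = 0.341, P(Y|X=1) = (74/341, 168/341, 9/31) → H(Y|X=1) = 1.4995
  X=2: P(X=2) = 0.222, P(Y|X=2) = (1/111, 10/111, 100/111) → H(Y|X=2) = 0.5097
H(Y|X) = 0.437·1.2735 + 0.341·1.4995 + 0.222·0.5097 = 1.1810 bits

H(X,Y) = -Σ_{x,y} P(x,y) log₂ P(x,y). Per-cell terms -P(x,y)·log₂P(x,y):
  X=0: 0.5063, 0.1793, 0.3929
  X=1: 0.2780, 0.4323, 0.3303
  X=2: 0.0179, 0.1129, 0.4644
Sum of the 9 terms: H(X,Y) = 2.7143 bits

Chain rule check:
  H(X) + H(Y|X) = 1.5332 + 1.1810 = 2.7142 bits
  H(X,Y) = 2.7143 bits
✓ Chain rule verified (Δ = 0.0001 is 4-dp rounding noise: each of the three values was rounded independently).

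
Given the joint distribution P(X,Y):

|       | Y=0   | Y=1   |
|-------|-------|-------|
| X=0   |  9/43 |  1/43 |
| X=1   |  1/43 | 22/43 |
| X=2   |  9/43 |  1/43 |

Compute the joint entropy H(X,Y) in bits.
1.8177 bits

H(X,Y) = -Σ_{x,y} P(x,y) log₂ P(x,y). Per-cell terms -P(x,y)·log₂P(x,y):
  X=0: 0.472257, 0.126192
  X=1: 0.126192, 0.494659
  X=2: 0.472257, 0.126192
Sum of the 6 terms: H(X,Y) = 1.8177 bits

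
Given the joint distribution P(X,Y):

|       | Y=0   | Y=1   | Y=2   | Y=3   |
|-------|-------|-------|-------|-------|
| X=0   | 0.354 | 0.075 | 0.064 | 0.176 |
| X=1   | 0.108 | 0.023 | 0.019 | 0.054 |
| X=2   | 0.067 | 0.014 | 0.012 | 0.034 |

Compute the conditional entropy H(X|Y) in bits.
1.2339 bits

H(X|Y) = H(X,Y) - H(Y)

H(X,Y) = -Σ_{x,y} P(x,y) log₂ P(x,y). Per-cell terms -P(x,y)·log₂P(x,y):
  X=0: 0.53036, 0.28027, 0.25381, 0.44112
  X=1: 0.34678, 0.12517, 0.10864, 0.22739
  X=2: 0.26128, 0.08622, 0.07657, 0.16586
Sum of the 12 terms: H(X,Y) = 2.9035 bits

Marginal of Y (column sums):
  P(Y=0) = 0.354 + 0.108 + 0.067 = 0.529
  P(Y=1) = 0.075 + 0.023 + 0.014 = 0.112
  P(Y=2) = 0.064 + 0.019 + 0.012 = 0.095
  P(Y=3) = 0.176 + 0.054 + 0.034 = 0.264
H(Y) = -[0.529·log₂(0.529) + 0.112·log₂(0.112) + 0.095·log₂(0.095) + 0.264·log₂(0.264)]
  = 0.48597 + 0.35374 + 0.32261 + 0.50725 = 1.6696 bits

H(X|Y) = H(X,Y) - H(Y) = 2.9035 - 1.6696 = 1.2339 bits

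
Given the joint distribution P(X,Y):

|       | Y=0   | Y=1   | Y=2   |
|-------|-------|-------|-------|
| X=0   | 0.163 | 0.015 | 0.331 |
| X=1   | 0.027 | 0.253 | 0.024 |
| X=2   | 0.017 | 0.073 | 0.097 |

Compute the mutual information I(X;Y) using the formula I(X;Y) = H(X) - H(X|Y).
0.4689 bits

I(X;Y) = H(X) - H(X|Y)

Marginal of X (row sums):
  P(X=0) = 0.163 + 0.015 + 0.331 = 0.509
  P(X=1) = 0.027 + 0.253 + 0.024 = 0.304
  P(X=2) = 0.017 + 0.073 + 0.097 = 0.187
H(X) = -[0.509·log₂(0.509) + 0.304·log₂(0.304) + 0.187·log₂(0.187)]
  = 0.49590 + 0.52223 + 0.45233 = 1.47046 bits

Marginal of Y (column sums):
  P(Y=0) = 0.163 + 0.027 + 0.017 = 0.207
  P(Y=1) = 0.015 + 0.253 + 0.073 = 0.341
  P(Y=2) = 0.331 + 0.024 + 0.097 = 0.452
H(X|Y) = Σ_y P(y)·H(X|Y=y):
  Y=0: P(Y=0) = 0.207, P(X|Y=0) = (163/207, 3/23, 17/207) → H(X|Y=0) = 0.95092
  Y=1: P(Y=1) = 0.341, P(X|Y=1) = (15/341, 23/31, 73/341) → H(X|Y=1) = 0.99381
  Y=2: P(Y=2) = 0.452, P(X|Y=2) = (331/452, 6/113, 97/452) → H(X|Y=2) = 1.03051
H(X|Y) = 0.207·0.95092 + 0.341·0.99381 + 0.452·1.03051 = 1.00152 bits

I(X;Y) = H(X) - H(X|Y) = 1.47046 - 1.00152 = 0.4689 bits

Cross-check via I(X;Y) = H(X) + H(Y) - H(X,Y): computing H(Y) from the column sums and H(X,Y) from the 9 cells in the same way gives H(Y) = 1.51746 bits and H(X,Y) = 2.51899 bits, so
I(X;Y) = 1.47046 + 1.51746 - 2.51899 = 0.4689 bits ✓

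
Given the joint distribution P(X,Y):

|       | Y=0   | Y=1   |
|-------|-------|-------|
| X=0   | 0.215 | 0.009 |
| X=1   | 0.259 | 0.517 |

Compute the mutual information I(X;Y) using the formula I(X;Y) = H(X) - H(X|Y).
0.2307 bits

I(X;Y) = H(X) - H(X|Y)

Marginal of X (row sums):
  P(X=0) = 0.215 + 0.009 = 0.224
  P(X=1) = 0.259 + 0.517 = 0.776
H(X) = -[0.224·log₂(0.224) + 0.776·log₂(0.776)]
  = 0.483488 + 0.283916 = 0.76740 bits

Marginal of Y (column sums):
  P(Y=0) = 0.215 + 0.259 = 0.474
  P(Y=1) = 0.009 + 0.517 = 0.526
H(X|Y) = Σ_y P(y)·H(X|Y=y):
  Y=0: P(Y=0) = 0.474, P(X|Y=0) = (215/474, 259/474) → H(X|Y=0) = 0.993775
  Y=1: P(Y=1) = 0.526, P(X|Y=1) = (9/526, 517/526) → H(X|Y=1) = 0.124893
H(X|Y) = 0.474·0.993775 + 0.526·0.124893 = 0.53674 bits

I(X;Y) = H(X) - H(X|Y) = 0.76740 - 0.53674 = 0.2307 bits

Cross-check via I(X;Y) = H(X) + H(Y) - H(X,Y): computing H(Y) from the column sums and H(X,Y) from the 4 cells in the same way gives H(Y) = 0.99805 bits and H(X,Y) = 1.53479 bits, so
I(X;Y) = 0.76740 + 0.99805 - 1.53479 = 0.2307 bits ✓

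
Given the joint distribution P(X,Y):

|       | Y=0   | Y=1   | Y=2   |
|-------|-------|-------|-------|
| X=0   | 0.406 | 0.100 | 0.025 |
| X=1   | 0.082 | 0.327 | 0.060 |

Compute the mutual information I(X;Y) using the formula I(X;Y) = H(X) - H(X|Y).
0.2689 bits

I(X;Y) = H(X) - H(X|Y)

Marginal of X (row sums):
  P(X=0) = 0.406 + 0.100 + 0.025 = 0.531
  P(X=1) = 0.082 + 0.327 + 0.060 = 0.469
H(X) = -[0.531·log₂(0.531) + 0.469·log₂(0.469)]
  = 0.48492 + 0.51231 = 0.99723 bits

Marginal of Y (column sums):
  P(Y=0) = 0.406 + 0.082 = 0.488
  P(Y=1) = 0.100 + 0.327 = 0.427
  P(Y=2) = 0.025 + 0.060 = 0.085
H(X|Y) = Σ_y P(y)·H(X|Y=y):
  Y=0: P(Y=0) = 0.488, P(X|Y=0) = (203/244, 41/244) → H(X|Y=0) = 0.65318
  Y=1: P(Y=1) = 0.427, P(X|Y=1) = (100/427, 327/427) → H(X|Y=1) = 0.78525
  Y=2: P(Y=2) = 0.085, P(X|Y=2) = (5/17, 12/17) → H(X|Y=2) = 0.87398
H(X|Y) = 0.488·0.65318 + 0.427·0.78525 + 0.085·0.87398 = 0.72834 bits

I(X;Y) = H(X) - H(X|Y) = 0.99723 - 0.72834 = 0.2689 bits

Cross-check via I(X;Y) = H(X) + H(Y) - H(X,Y): computing H(Y) from the column sums and H(X,Y) from the 6 cells in the same way gives H(Y) = 1.33162 bits and H(X,Y) = 2.05996 bits, so
I(X;Y) = 0.99723 + 1.33162 - 2.05996 = 0.2689 bits ✓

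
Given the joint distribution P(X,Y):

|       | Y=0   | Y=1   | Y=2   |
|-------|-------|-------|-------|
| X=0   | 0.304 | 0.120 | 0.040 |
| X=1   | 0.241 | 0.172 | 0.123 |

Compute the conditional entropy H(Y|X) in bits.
1.3822 bits

H(Y|X) = H(X,Y) - H(X)

H(X,Y) = -Σ_{x,y} P(x,y) log₂ P(x,y). Per-cell terms -P(x,y)·log₂P(x,y):
  X=0: 0.52223, 0.36707, 0.18575
  X=1: 0.49475, 0.43680, 0.37186
Sum of the 6 terms: H(X,Y) = 2.3785 bits

Marginal of X (row sums):
  P(X=0) = 0.304 + 0.120 + 0.040 = 0.464
  P(X=1) = 0.241 + 0.172 + 0.123 = 0.536
H(X) = -[0.464·log₂(0.464) + 0.536·log₂(0.536)]
  = 0.51402 + 0.48224 = 0.9963 bits

H(Y|X) = H(X,Y) - H(X) = 2.3785 - 0.9963 = 1.3822 bits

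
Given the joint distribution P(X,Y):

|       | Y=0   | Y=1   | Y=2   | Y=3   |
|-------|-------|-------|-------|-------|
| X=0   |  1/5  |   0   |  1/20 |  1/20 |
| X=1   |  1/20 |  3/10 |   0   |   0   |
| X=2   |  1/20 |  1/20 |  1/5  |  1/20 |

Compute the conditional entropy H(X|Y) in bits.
0.8631 bits

H(X|Y) = H(X,Y) - H(Y)

H(X,Y) = -Σ_{x,y} P(x,y) log₂ P(x,y). Per-cell terms -P(x,y)·log₂P(x,y):
  X=0: 0.464386, 0.000000, 0.216096, 0.216096
  X=1: 0.216096, 0.521090, 0.000000, 0.000000
  X=2: 0.216096, 0.216096, 0.464386, 0.216096
  (cells with P = 0 contribute 0)
Sum of the 12 terms: H(X,Y) = 2.74644 bits

Marginal of Y (column sums):
  P(Y=0) = 1/5 + 1/20 + 1/20 = 3/10
  P(Y=1) = 0 + 3/10 + 1/20 = 7/20
  P(Y=2) = 1/20 + 0 + 1/5 = 1/4
  P(Y=3) = 1/20 + 0 + 1/20 = 1/10
H(Y) = -[(3/10)·log₂(3/10) + (7/20)·log₂(7/20) + (1/4)·log₂(1/4) + (1/10)·log₂(1/10)]
  = 0.521090 + 0.530101 + 0.500000 + 0.332193 = 1.88338 bits

H(X|Y) = H(X,Y) - H(Y) = 2.74644 - 1.88338 = 0.8631 bits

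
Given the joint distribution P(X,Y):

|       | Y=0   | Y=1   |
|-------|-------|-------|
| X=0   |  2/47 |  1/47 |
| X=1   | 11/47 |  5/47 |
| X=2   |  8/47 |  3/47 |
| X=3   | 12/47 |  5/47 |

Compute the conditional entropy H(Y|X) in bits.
0.8776 bits

H(Y|X) = H(X,Y) - H(X)

H(X,Y) = -Σ_{x,y} P(x,y) log₂ P(x,y). Per-cell terms -P(x,y)·log₂P(x,y):
  X=0: 0.19381, 0.11818
  X=1: 0.49036, 0.34390
  X=2: 0.43482, 0.25338
  X=3: 0.50288, 0.34390
Sum of the 8 terms: H(X,Y) = 2.6812 bits

Marginal of X (row sums):
  P(X=0) = 2/47 + 1/47 = 3/47
  P(X=1) = 11/47 + 5/47 = 16/47
  P(X=2) = 8/47 + 3/47 = 11/47
  P(X=3) = 12/47 + 5/47 = 17/47
H(X) = -[(3/47)·log₂(3/47) + (16/47)·log₂(16/47) + (11/47)·log₂(11/47) + (17/47)·log₂(17/47)]
  = 0.25338 + 0.52922 + 0.49036 + 0.53066 = 1.8036 bits

H(Y|X) = H(X,Y) - H(X) = 2.6812 - 1.8036 = 0.8776 bits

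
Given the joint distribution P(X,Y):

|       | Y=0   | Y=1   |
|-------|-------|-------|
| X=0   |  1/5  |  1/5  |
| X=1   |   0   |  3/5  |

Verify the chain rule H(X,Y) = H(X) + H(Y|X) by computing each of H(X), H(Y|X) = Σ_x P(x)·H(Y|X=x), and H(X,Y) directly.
H(X) = 0.9710 bits, H(Y|X) = 0.4000 bits, H(X,Y) = 1.3710 bits

Marginal of X (row sums):
  P(X=0) = 1/5 + 1/5 = 2/5
  P(X=1) = 0 + 3/5 = 3/5
H(X) = -[(2/5)·log₂(2/5) + (3/5)·log₂(3/5)]
  = 0.5288 + 0.4422 = 0.9710 bits

H(Y|X) = Σ_x P(x)·H(Y|X=x):
  X=0: P(X=0) = 2/5, P(Y|X=0) = (1/2, 1/2) → H(Y|X=0) = 1.0000
  X=1: P(X=1) = 3/5, P(Y|X=1) = (0, 1) → H(Y|X=1) = 0.0000
H(Y|X) = (2/5)·1.0000 + (3/5)·0.0000 = 0.4000 bits

H(X,Y) = -Σ_{x,y} P(x,y) log₂ P(x,y). Per-cell terms -P(x,y)·log₂P(x,y):
  X=0: 0.4644, 0.4644
  X=1: 0.0000, 0.4422
  (cells with P = 0 contribute 0)
Sum of the 4 terms: H(X,Y) = 1.3710 bits

Chain rule check:
  H(X) + H(Y|X) = 0.9710 + 0.4000 = 1.3710 bits
  H(X,Y) = 1.3710 bits
✓ Chain rule verified.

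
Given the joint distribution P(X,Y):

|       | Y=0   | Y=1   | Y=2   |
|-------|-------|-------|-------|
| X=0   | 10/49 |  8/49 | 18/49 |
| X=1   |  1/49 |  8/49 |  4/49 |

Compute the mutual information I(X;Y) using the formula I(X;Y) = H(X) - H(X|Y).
0.1023 bits

I(X;Y) = H(X) - H(X|Y)

Marginal of X (row sums):
  P(X=0) = 10/49 + 8/49 + 18/49 = 36/49
  P(X=1) = 1/49 + 8/49 + 4/49 = 13/49
H(X) = -[(36/49)·log₂(36/49) + (13/49)·log₂(13/49)]
  = 0.32678 + 0.50787 = 0.83465 bits

Marginal of Y (column sums):
  P(Y=0) = 10/49 + 1/49 = 11/49
  P(Y=1) = 8/49 + 8/49 = 16/49
  P(Y=2) = 18/49 + 4/49 = 22/49
H(X|Y) = Σ_y P(y)·H(X|Y=y):
  Y=0: P(Y=0) = 11/49, P(X|Y=0) = (10/11, 1/11) → H(X|Y=0) = 0.43950
  Y=1: P(Y=1) = 16/49, P(X|Y=1) = (1/2, 1/2) → H(X|Y=1) = 1.00000
  Y=2: P(Y=2) = 22/49, P(X|Y=2) = (9/11, 2/11) → H(X|Y=2) = 0.68404
H(X|Y) = (11/49)·0.43950 + (16/49)·1.00000 + (22/49)·0.68404 = 0.73231 bits

I(X;Y) = H(X) - H(X|Y) = 0.83465 - 0.73231 = 0.1023 bits

Cross-check via I(X;Y) = H(X) + H(Y) - H(X,Y): computing H(Y) from the column sums and H(X,Y) from the 6 cells in the same way gives H(Y) = 1.52979 bits and H(X,Y) = 2.26210 bits, so
I(X;Y) = 0.83465 + 1.52979 - 2.26210 = 0.1023 bits ✓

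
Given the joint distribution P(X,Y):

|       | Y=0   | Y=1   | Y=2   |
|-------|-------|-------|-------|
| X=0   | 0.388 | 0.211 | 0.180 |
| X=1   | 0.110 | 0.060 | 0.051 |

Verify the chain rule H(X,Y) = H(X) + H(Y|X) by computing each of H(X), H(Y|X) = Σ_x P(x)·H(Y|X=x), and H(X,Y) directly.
H(X) = 0.7620 bits, H(Y|X) = 1.4997 bits, H(X,Y) = 2.2617 bits

Marginal of X (row sums):
  P(X=0) = 0.388 + 0.211 + 0.180 = 0.779
  P(X=1) = 0.110 + 0.060 + 0.051 = 0.221
H(X) = -[0.779·log₂(0.779) + 0.221·log₂(0.221)]
  = 0.2807 + 0.4813 = 0.7620 bits

H(Y|X) = Σ_x P(x)·H(Y|X=x):
  X=0: P(X=0) = 0.779, P(Y|X=0) = (388/779, 211/779, 180/779) → H(Y|X=0) = 1.4996
  X=1: P(X=1) = 0.221, P(Y|X=1) = (110/221, 60/221, 3/13) → H(Y|X=1) = 1.4999
H(Y|X) = 0.779·1.4996 + 0.221·1.4999 = 1.4997 bits

H(X,Y) = -Σ_{x,y} P(x,y) log₂ P(x,y). Per-cell terms -P(x,y)·log₂P(x,y):
  X=0: 0.5300, 0.4736, 0.4453
  X=1: 0.3503, 0.2435, 0.2190
Sum of the 6 terms: H(X,Y) = 2.2617 bits

Chain rule check:
  H(X) + H(Y|X) = 0.7620 + 1.4997 = 2.2617 bits
  H(X,Y) = 2.2617 bits
✓ Chain rule verified.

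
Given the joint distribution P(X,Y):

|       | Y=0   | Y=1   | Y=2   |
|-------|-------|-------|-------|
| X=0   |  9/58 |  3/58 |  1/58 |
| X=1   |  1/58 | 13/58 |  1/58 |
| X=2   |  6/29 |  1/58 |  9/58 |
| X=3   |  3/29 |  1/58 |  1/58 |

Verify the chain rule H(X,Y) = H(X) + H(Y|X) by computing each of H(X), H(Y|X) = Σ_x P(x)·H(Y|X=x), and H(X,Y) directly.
H(X) = 1.9129 bits, H(Y|X) = 1.0408 bits, H(X,Y) = 2.9537 bits

Marginal of X (row sums):
  P(X=0) = 9/58 + 3/58 + 1/58 = 13/58
  P(X=1) = 1/58 + 13/58 + 1/58 = 15/58
  P(X=2) = 6/29 + 1/58 + 9/58 = 11/29
  P(X=3) = 3/29 + 1/58 + 1/58 = 4/29
H(X) = -[(13/58)·log₂(13/58) + (15/58)·log₂(15/58) + (11/29)·log₂(11/29) + (4/29)·log₂(4/29)]
  = 0.4836 + 0.5046 + 0.5305 + 0.3942 = 1.9129 bits

H(Y|X) = Σ_x P(x)·H(Y|X=x):
  X=0: P(X=0) = 13/58, P(Y|X=0) = (9/13, 3/13, 1/13) → H(Y|X=0) = 1.1401
  X=1: P(X=1) = 15/58, P(Y|X=1) = (1/15, 13/15, 1/15) → H(Y|X=1) = 0.6998
  X=2: P(X=2) = 11/29, P(Y|X=2) = (6/11, 1/22, 9/22) → H(Y|X=2) = 1.2072
  X=3: P(X=3) = 4/29, P(Y|X=3) = (3/4, 1/8, 1/8) → H(Y|X=3) = 1.0613
H(Y|X) = (13/58)·1.1401 + (15/58)·0.6998 + (11/29)·1.2072 + (4/29)·1.0613 = 1.0408 bits

H(X,Y) = -Σ_{x,y} P(x,y) log₂ P(x,y). Per-cell terms -P(x,y)·log₂P(x,y):
  X=0: 0.4171, 0.2210, 0.1010
  X=1: 0.1010, 0.4836, 0.1010
  X=2: 0.4703, 0.1010, 0.4171
  X=3: 0.3386, 0.1010, 0.1010
Sum of the 12 terms: H(X,Y) = 2.9537 bits

Chain rule check:
  H(X) + H(Y|X) = 1.9129 + 1.0408 = 2.9537 bits
  H(X,Y) = 2.9537 bits
✓ Chain rule verified.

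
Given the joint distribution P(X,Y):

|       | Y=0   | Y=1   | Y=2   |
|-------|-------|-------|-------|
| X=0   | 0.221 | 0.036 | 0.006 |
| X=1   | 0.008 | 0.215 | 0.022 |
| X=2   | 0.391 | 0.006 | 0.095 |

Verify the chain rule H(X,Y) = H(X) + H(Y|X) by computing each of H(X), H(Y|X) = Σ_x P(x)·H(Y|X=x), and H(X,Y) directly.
H(X) = 1.5074 bits, H(Y|X) = 0.7411 bits, H(X,Y) = 2.2485 bits

Marginal of X (row sums):
  P(X=0) = 0.221 + 0.036 + 0.006 = 0.263
  P(X=1) = 0.008 + 0.215 + 0.022 = 0.245
  P(X=2) = 0.391 + 0.006 + 0.095 = 0.492
H(X) = -[0.263·log₂(0.263) + 0.245·log₂(0.245) + 0.492·log₂(0.492)]
  = 0.506766 + 0.497141 + 0.503449 = 1.5074 bits

H(Y|X) = Σ_x P(x)·H(Y|X=x):
  X=0: P(X=0) = 0.263, P(Y|X=0) = (221/263, 36/263, 6/263) → H(Y|X=0) = 0.728069
  X=1: P(X=1) = 0.245, P(Y|X=1) = (8/245, 43/49, 22/245) → H(Y|X=1) = 0.638805
  X=2: P(X=2) = 0.492, P(Y|X=2) = (391/492, 1/82, 95/492) → H(Y|X=2) = 0.799106
H(Y|X) = 0.263·0.728069 + 0.245·0.638805 + 0.492·0.799106 = 0.7411 bits

H(X,Y) = -Σ_{x,y} P(x,y) log₂ P(x,y). Per-cell terms -P(x,y)·log₂P(x,y):
  X=0: 0.481312, 0.172651, 0.044285
  X=1: 0.055726, 0.476782, 0.121140
  X=2: 0.529711, 0.044285, 0.322613
Sum of the 9 terms: H(X,Y) = 2.2485 bits

Chain rule check:
  H(X) + H(Y|X) = 1.5074 + 0.7411 = 2.2485 bits
  H(X,Y) = 2.2485 bits
✓ Chain rule verified.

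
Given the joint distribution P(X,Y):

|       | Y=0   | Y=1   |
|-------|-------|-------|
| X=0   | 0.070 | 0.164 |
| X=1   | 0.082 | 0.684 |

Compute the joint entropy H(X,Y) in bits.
1.3670 bits

H(X,Y) = -Σ_{x,y} P(x,y) log₂ P(x,y). Per-cell terms -P(x,y)·log₂P(x,y):
  X=0: 0.26856, 0.42775
  X=1: 0.29588, 0.37479
Sum of the 4 terms: H(X,Y) = 1.3670 bits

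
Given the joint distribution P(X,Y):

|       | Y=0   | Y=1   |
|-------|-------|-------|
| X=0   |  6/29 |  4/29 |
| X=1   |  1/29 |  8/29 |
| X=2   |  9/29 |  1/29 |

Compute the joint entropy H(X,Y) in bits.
2.2359 bits

H(X,Y) = -Σ_{x,y} P(x,y) log₂ P(x,y). Per-cell terms -P(x,y)·log₂P(x,y):
  X=0: 0.4703, 0.3942
  X=1: 0.1675, 0.5125
  X=2: 0.5239, 0.1675
Sum of the 6 terms: H(X,Y) = 2.2359 bits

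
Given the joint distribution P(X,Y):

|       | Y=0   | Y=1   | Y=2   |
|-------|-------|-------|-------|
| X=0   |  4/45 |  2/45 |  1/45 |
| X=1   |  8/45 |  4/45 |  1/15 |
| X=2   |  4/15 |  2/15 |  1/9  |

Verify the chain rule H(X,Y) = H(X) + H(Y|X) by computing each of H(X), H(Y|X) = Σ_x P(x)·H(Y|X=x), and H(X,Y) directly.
H(X) = 1.4408 bits, H(Y|X) = 1.4534 bits, H(X,Y) = 2.8942 bits

Marginal of X (row sums):
  P(X=0) = 4/45 + 2/45 + 1/45 = 7/45
  P(X=1) = 8/45 + 4/45 + 1/15 = 1/3
  P(X=2) = 4/15 + 2/15 + 1/9 = 23/45
H(X) = -[(7/45)·log₂(7/45) + (1/3)·log₂(1/3) + (23/45)·log₂(23/45)]
  = 0.4176 + 0.5283 + 0.4949 = 1.4408 bits

H(Y|X) = Σ_x P(x)·H(Y|X=x):
  X=0: P(X=0) = 7/45, P(Y|X=0) = (4/7, 2/7, 1/7) → H(Y|X=0) = 1.3788
  X=1: P(X=1) = 1/3, P(Y|X=1) = (8/15, 4/15, 1/5) → H(Y|X=1) = 1.4566
  X=2: P(X=2) = 23/45, P(Y|X=2) = (12/23, 6/23, 5/23) → H(Y|X=2) = 1.4740
H(Y|X) = (7/45)·1.3788 + (1/3)·1.4566 + (23/45)·1.4740 = 1.4534 bits

H(X,Y) = -Σ_{x,y} P(x,y) log₂ P(x,y). Per-cell terms -P(x,y)·log₂P(x,y):
  X=0: 0.3104, 0.1996, 0.1220
  X=1: 0.4430, 0.3104, 0.2605
  X=2: 0.5085, 0.3876, 0.3522
Sum of the 9 terms: H(X,Y) = 2.8942 bits

Chain rule check:
  H(X) + H(Y|X) = 1.4408 + 1.4534 = 2.8942 bits
  H(X,Y) = 2.8942 bits
✓ Chain rule verified.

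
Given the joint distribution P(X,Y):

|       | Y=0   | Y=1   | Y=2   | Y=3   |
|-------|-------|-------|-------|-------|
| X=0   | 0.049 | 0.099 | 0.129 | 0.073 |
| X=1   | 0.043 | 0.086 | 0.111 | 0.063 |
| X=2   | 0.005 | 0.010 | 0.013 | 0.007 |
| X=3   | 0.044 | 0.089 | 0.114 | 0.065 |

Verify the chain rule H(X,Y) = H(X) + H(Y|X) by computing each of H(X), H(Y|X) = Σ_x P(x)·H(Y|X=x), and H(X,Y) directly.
H(X) = 1.7456 bits, H(Y|X) = 1.9162 bits, H(X,Y) = 3.6618 bits

Marginal of X (row sums):
  P(X=0) = 0.049 + 0.099 + 0.129 + 0.073 = 0.350
  P(X=1) = 0.043 + 0.086 + 0.111 + 0.063 = 0.303
  P(X=2) = 0.005 + 0.010 + 0.013 + 0.007 = 0.035
  P(X=3) = 0.044 + 0.089 + 0.114 + 0.065 = 0.312
H(X) = -[0.350·log₂(0.350) + 0.303·log₂(0.303) + 0.035·log₂(0.035) + 0.312·log₂(0.312)]
  = 0.53010 + 0.52195 + 0.16928 + 0.52428 = 1.7456 bits

H(Y|X) = Σ_x P(x)·H(Y|X=x):
  X=0: P(X=0) = 0.350, P(Y|X=0) = (7/50, 99/350, 129/350, 73/350) → H(Y|X=0) = 1.91483
  X=1: P(X=1) = 0.303, P(Y|X=1) = (43/303, 86/303, 37/101, 21/101) → H(Y|X=1) = 1.91731
  X=2: P(X=2) = 0.035, P(Y|X=2) = (1/7, 2/7, 13/35, 1/5) → H(Y|X=2) = 1.91254
  X=3: P(X=3) = 0.312, P(Y|X=3) = (11/78, 89/312, 19/52, 5/24) → H(Y|X=3) = 1.91695
H(Y|X) = 0.350·1.91483 + 0.303·1.91731 + 0.035·1.91254 + 0.312·1.91695 = 1.9162 bits

H(X,Y) = -Σ_{x,y} P(x,y) log₂ P(x,y). Per-cell terms -P(x,y)·log₂P(x,y):
  X=0: 0.21320, 0.33031, 0.38114, 0.27565
  X=1: 0.19520, 0.30440, 0.35202, 0.25128
  X=2: 0.03822, 0.06644, 0.08145, 0.05011
  X=3: 0.19828, 0.31061, 0.35715, 0.25632
Sum of the 16 terms: H(X,Y) = 3.6618 bits

Chain rule check:
  H(X) + H(Y|X) = 1.7456 + 1.9162 = 3.6618 bits
  H(X,Y) = 3.6618 bits
✓ Chain rule verified.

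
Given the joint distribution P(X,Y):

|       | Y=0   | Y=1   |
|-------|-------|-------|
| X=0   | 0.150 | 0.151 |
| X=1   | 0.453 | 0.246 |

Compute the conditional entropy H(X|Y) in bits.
0.8684 bits

H(X|Y) = H(X,Y) - H(Y)

H(X,Y) = -Σ_{x,y} P(x,y) log₂ P(x,y). Per-cell terms -P(x,y)·log₂P(x,y):
  X=0: 0.41054, 0.41183
  X=1: 0.51751, 0.49772
Sum of the 4 terms: H(X,Y) = 1.8376 bits

Marginal of Y (column sums):
  P(Y=0) = 0.150 + 0.453 = 0.603
  P(Y=1) = 0.151 + 0.246 = 0.397
H(Y) = -[0.603·log₂(0.603) + 0.397·log₂(0.397)]
  = 0.44005 + 0.52912 = 0.9692 bits

H(X|Y) = H(X,Y) - H(Y) = 1.8376 - 0.9692 = 0.8684 bits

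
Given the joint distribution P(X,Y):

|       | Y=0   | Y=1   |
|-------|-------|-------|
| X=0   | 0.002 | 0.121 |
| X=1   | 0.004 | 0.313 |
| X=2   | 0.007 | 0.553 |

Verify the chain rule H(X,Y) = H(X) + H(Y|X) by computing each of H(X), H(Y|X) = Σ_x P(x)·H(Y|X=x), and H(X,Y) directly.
H(X) = 1.3657 bits, H(Y|X) = 0.1000 bits, H(X,Y) = 1.4657 bits

Marginal of X (row sums):
  P(X=0) = 0.002 + 0.121 = 0.123
  P(X=1) = 0.004 + 0.313 = 0.317
  P(X=2) = 0.007 + 0.553 = 0.560
H(X) = -[0.123·log₂(0.123) + 0.317·log₂(0.317) + 0.560·log₂(0.560)]
  = 0.3719 + 0.5254 + 0.4684 = 1.3657 bits

H(Y|X) = Σ_x P(x)·H(Y|X=x):
  X=0: P(X=0) = 0.123, P(Y|X=0) = (2/123, 121/123) → H(Y|X=0) = 0.1199
  X=1: P(X=1) = 0.317, P(Y|X=1) = (4/317, 313/317) → H(Y|X=1) = 0.0977
  X=2: P(X=2) = 0.560, P(Y|X=2) = (1/80, 79/80) → H(Y|X=2) = 0.0969
H(Y|X) = 0.123·0.1199 + 0.317·0.0977 + 0.560·0.0969 = 0.1000 bits

H(X,Y) = -Σ_{x,y} P(x,y) log₂ P(x,y). Per-cell terms -P(x,y)·log₂P(x,y):
  X=0: 0.0179, 0.3687
  X=1: 0.0319, 0.5245
  X=2: 0.0501, 0.4726
Sum of the 6 terms: H(X,Y) = 1.4657 bits

Chain rule check:
  H(X) + H(Y|X) = 1.3657 + 0.1000 = 1.4657 bits
  H(X,Y) = 1.4657 bits
✓ Chain rule verified.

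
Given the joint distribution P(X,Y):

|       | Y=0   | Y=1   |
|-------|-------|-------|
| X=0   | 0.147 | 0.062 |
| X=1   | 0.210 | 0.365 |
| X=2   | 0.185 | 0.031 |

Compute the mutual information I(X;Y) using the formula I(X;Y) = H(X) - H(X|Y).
0.1389 bits

I(X;Y) = H(X) - H(X|Y)

Marginal of X (row sums):
  P(X=0) = 0.147 + 0.062 = 0.209
  P(X=1) = 0.210 + 0.365 = 0.575
  P(X=2) = 0.185 + 0.031 = 0.216
H(X) = -[0.209·log₂(0.209) + 0.575·log₂(0.575) + 0.216·log₂(0.216)]
  = 0.47201 + 0.45906 + 0.47755 = 1.4086 bits

Marginal of Y (column sums):
  P(Y=0) = 0.147 + 0.210 + 0.185 = 0.542
  P(Y=1) = 0.062 + 0.365 + 0.031 = 0.458
H(X|Y) = Σ_y P(y)·H(X|Y=y):
  Y=0: P(Y=0) = 0.542, P(X|Y=0) = (147/542, 105/271, 185/542) → H(X|Y=0) = 1.56988
  Y=1: P(Y=1) = 0.458, P(X|Y=1) = (31/229, 365/458, 31/458) → H(X|Y=1) = 0.91447
H(X|Y) = 0.542·1.56988 + 0.458·0.91447 = 1.2697 bits

I(X;Y) = H(X) - H(X|Y) = 1.4086 - 1.2697 = 0.1389 bits

Cross-check via I(X;Y) = H(X) + H(Y) - H(X,Y): computing H(Y) from the column sums and H(X,Y) from the 6 cells in the same way gives H(Y) = 0.9949 bits and H(X,Y) = 2.2646 bits, so
I(X;Y) = 1.4086 + 0.9949 - 2.2646 = 0.1389 bits ✓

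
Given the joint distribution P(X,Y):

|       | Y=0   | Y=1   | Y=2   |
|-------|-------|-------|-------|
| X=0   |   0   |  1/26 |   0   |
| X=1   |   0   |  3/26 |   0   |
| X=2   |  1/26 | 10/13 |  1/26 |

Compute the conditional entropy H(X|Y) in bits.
0.7248 bits

H(X|Y) = H(X,Y) - H(Y)

H(X,Y) = -Σ_{x,y} P(x,y) log₂ P(x,y). Per-cell terms -P(x,y)·log₂P(x,y):
  X=0: 0.00000, 0.18079, 0.00000
  X=1: 0.00000, 0.35948, 0.00000
  X=2: 0.18079, 0.29116, 0.18079
  (cells with P = 0 contribute 0)
Sum of the 9 terms: H(X,Y) = 1.1930 bits

Marginal of Y (column sums):
  P(Y=0) = 0 + 0 + 1/26 = 1/26
  P(Y=1) = 1/26 + 3/26 + 10/13 = 12/13
  P(Y=2) = 0 + 0 + 1/26 = 1/26
H(Y) = -[(1/26)·log₂(1/26) + (12/13)·log₂(12/13) + (1/26)·log₂(1/26)]
  = 0.18079 + 0.10659 + 0.18079 = 0.4682 bits

H(X|Y) = H(X,Y) - H(Y) = 1.1930 - 0.4682 = 0.7248 bits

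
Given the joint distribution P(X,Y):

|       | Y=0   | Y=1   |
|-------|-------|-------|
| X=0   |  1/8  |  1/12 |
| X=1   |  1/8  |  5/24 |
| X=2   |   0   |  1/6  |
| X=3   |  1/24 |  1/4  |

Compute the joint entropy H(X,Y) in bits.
2.6421 bits

H(X,Y) = -Σ_{x,y} P(x,y) log₂ P(x,y). Per-cell terms -P(x,y)·log₂P(x,y):
  X=0: 0.37500, 0.29875
  X=1: 0.37500, 0.47147
  X=2: 0.00000, 0.43083
  X=3: 0.19104, 0.50000
  (cells with P = 0 contribute 0)
Sum of the 8 terms: H(X,Y) = 2.6421 bits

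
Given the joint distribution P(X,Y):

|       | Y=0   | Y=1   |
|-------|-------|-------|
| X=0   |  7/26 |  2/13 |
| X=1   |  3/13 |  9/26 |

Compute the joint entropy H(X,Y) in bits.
1.9431 bits

H(X,Y) = -Σ_{x,y} P(x,y) log₂ P(x,y). Per-cell terms -P(x,y)·log₂P(x,y):
  X=0: 0.50968, 0.41545
  X=1: 0.48819, 0.52979
Sum of the 4 terms: H(X,Y) = 1.9431 bits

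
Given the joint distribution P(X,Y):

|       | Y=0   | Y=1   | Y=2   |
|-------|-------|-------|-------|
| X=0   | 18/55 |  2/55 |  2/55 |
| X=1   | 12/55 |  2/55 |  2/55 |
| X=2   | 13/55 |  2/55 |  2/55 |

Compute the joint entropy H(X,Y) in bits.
2.5417 bits

H(X,Y) = -Σ_{x,y} P(x,y) log₂ P(x,y). Per-cell terms -P(x,y)·log₂P(x,y):
  X=0: 0.52738, 0.17387, 0.17387
  X=1: 0.47921, 0.17387, 0.17387
  X=2: 0.49185, 0.17387, 0.17387
Sum of the 9 terms: H(X,Y) = 2.5417 bits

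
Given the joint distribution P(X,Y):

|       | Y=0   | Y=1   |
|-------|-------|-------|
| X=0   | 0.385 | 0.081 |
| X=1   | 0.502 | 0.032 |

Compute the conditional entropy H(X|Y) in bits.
0.9730 bits

H(X|Y) = H(X,Y) - H(Y)

H(X,Y) = -Σ_{x,y} P(x,y) log₂ P(x,y). Per-cell terms -P(x,y)·log₂P(x,y):
  X=0: 0.5302, 0.2937
  X=1: 0.4991, 0.1589
Sum of the 4 terms: H(X,Y) = 1.4819 bits

Marginal of Y (column sums):
  P(Y=0) = 0.385 + 0.502 = 0.887
  P(Y=1) = 0.081 + 0.032 = 0.113
H(Y) = -[0.887·log₂(0.887) + 0.113·log₂(0.113)]
  = 0.1534 + 0.3555 = 0.5089 bits

H(X|Y) = H(X,Y) - H(Y) = 1.4819 - 0.5089 = 0.9730 bits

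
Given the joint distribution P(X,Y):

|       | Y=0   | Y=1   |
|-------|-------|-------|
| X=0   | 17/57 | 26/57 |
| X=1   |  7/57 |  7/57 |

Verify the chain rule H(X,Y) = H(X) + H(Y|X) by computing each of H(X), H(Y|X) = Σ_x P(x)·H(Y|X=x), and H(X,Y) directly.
H(X) = 0.8043 bits, H(Y|X) = 0.9760 bits, H(X,Y) = 1.7802 bits

Marginal of X (row sums):
  P(X=0) = 17/57 + 26/57 = 43/57
  P(X=1) = 7/57 + 7/57 = 14/57
H(X) = -[(43/57)·log₂(43/57) + (14/57)·log₂(14/57)]
  = 0.306752 + 0.497500 = 0.8043 bits

H(Y|X) = Σ_x P(x)·H(Y|X=x):
  X=0: P(X=0) = 43/57, P(Y|X=0) = (17/43, 26/43) → H(Y|X=0) = 0.968165
  X=1: P(X=1) = 14/57, P(Y|X=1) = (1/2, 1/2) → H(Y|X=1) = 1.000000
H(Y|X) = (43/57)·0.968165 + (14/57)·1.000000 = 0.9760 bits

H(X,Y) = -Σ_{x,y} P(x,y) log₂ P(x,y). Per-cell terms -P(x,y)·log₂P(x,y):
  X=0: 0.520566, 0.516556
  X=1: 0.371557, 0.371557
Sum of the 4 terms: H(X,Y) = 1.7802 bits

Chain rule check:
  H(X) + H(Y|X) = 0.8043 + 0.9760 = 1.7803 bits
  H(X,Y) = 1.7802 bits
✓ Chain rule verified (Δ = 0.0001 is 4-dp rounding noise: each of the three values was rounded independently).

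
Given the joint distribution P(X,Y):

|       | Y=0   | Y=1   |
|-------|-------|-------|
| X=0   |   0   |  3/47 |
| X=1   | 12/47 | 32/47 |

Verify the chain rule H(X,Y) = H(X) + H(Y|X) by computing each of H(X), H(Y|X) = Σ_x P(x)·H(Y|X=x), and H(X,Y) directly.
H(X) = 0.3425 bits, H(Y|X) = 0.7914 bits, H(X,Y) = 1.1339 bits

Marginal of X (row sums):
  P(X=0) = 0 + 3/47 = 3/47
  P(X=1) = 12/47 + 32/47 = 44/47
H(X) = -[(3/47)·log₂(3/47) + (44/47)·log₂(44/47)]
  = 0.2534 + 0.0891 = 0.3425 bits

H(Y|X) = Σ_x P(x)·H(Y|X=x):
  X=0: P(X=0) = 3/47, P(Y|X=0) = (0, 1) → H(Y|X=0) = 0.0000
  X=1: P(X=1) = 44/47, P(Y|X=1) = (3/11, 8/11) → H(Y|X=1) = 0.8454
H(Y|X) = (3/47)·0.0000 + (44/47)·0.8454 = 0.7914 bits

H(X,Y) = -Σ_{x,y} P(x,y) log₂ P(x,y). Per-cell terms -P(x,y)·log₂P(x,y):
  X=0: 0.0000, 0.2534
  X=1: 0.5029, 0.3776
  (cells with P = 0 contribute 0)
Sum of the 4 terms: H(X,Y) = 1.1339 bits

Chain rule check:
  H(X) + H(Y|X) = 0.3425 + 0.7914 = 1.1339 bits
  H(X,Y) = 1.1339 bits
✓ Chain rule verified.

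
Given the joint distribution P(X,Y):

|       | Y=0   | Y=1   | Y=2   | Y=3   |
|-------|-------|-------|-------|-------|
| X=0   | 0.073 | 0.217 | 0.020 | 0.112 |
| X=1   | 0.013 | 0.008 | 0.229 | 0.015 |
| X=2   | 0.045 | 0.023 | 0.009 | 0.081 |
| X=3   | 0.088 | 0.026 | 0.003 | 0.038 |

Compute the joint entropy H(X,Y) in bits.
3.2669 bits

H(X,Y) = -Σ_{x,y} P(x,y) log₂ P(x,y). Per-cell terms -P(x,y)·log₂P(x,y):
  X=0: 0.27565, 0.47832, 0.11288, 0.35374
  X=1: 0.08145, 0.05573, 0.48699, 0.09088
  X=2: 0.20133, 0.12517, 0.06116, 0.29370
  X=3: 0.30856, 0.13690, 0.02514, 0.17928
Sum of the 16 terms: H(X,Y) = 3.2669 bits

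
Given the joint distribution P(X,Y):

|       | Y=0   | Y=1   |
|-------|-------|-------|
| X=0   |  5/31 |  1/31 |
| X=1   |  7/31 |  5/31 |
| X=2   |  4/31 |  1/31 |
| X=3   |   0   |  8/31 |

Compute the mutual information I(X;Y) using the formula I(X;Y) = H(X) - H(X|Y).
0.3777 bits

I(X;Y) = H(X) - H(X|Y)

Marginal of X (row sums):
  P(X=0) = 5/31 + 1/31 = 6/31
  P(X=1) = 7/31 + 5/31 = 12/31
  P(X=2) = 4/31 + 1/31 = 5/31
  P(X=3) = 0 + 8/31 = 8/31
H(X) = -[(6/31)·log₂(6/31) + (12/31)·log₂(12/31) + (5/31)·log₂(5/31) + (8/31)·log₂(8/31)]
  = 0.4586 + 0.5300 + 0.4246 + 0.5043 = 1.9175 bits

Marginal of Y (column sums):
  P(Y=0) = 5/31 + 7/31 + 4/31 + 0 = 16/31
  P(Y=1) = 1/31 + 5/31 + 1/31 + 8/31 = 15/31
H(X|Y) = Σ_y P(y)·H(X|Y=y):
  Y=0: P(Y=0) = 16/31, P(X|Y=0) = (5/16, 7/16, 1/4, 0) → H(X|Y=0) = 1.5462
  Y=1: P(Y=1) = 15/31, P(X|Y=1) = (1/15, 1/3, 1/15, 8/15) → H(X|Y=1) = 1.5329
H(X|Y) = (16/31)·1.5462 + (15/31)·1.5329 = 1.5398 bits

I(X;Y) = H(X) - H(X|Y) = 1.9175 - 1.5398 = 0.3777 bits

Cross-check via I(X;Y) = H(X) + H(Y) - H(X,Y): computing H(Y) from the column sums and H(X,Y) from the 8 cells in the same way gives H(Y) = 0.9992 bits and H(X,Y) = 2.5390 bits, so
I(X;Y) = 1.9175 + 0.9992 - 2.5390 = 0.3777 bits ✓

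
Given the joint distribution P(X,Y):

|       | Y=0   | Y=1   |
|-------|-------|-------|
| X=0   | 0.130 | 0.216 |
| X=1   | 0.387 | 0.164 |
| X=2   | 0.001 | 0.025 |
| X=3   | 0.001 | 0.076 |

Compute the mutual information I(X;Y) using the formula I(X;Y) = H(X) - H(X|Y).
0.1707 bits

I(X;Y) = H(X) - H(X|Y)

Marginal of X (row sums):
  P(X=0) = 0.130 + 0.216 = 0.346
  P(X=1) = 0.387 + 0.164 = 0.551
  P(X=2) = 0.001 + 0.025 = 0.026
  P(X=3) = 0.001 + 0.076 = 0.077
H(X) = -[0.346·log₂(0.346) + 0.551·log₂(0.551) + 0.026·log₂(0.026) + 0.077·log₂(0.077)]
  = 0.52978 + 0.47379 + 0.13690 + 0.28482 = 1.42529 bits

Marginal of Y (column sums):
  P(Y=0) = 0.130 + 0.387 + 0.001 + 0.001 = 0.519
  P(Y=1) = 0.216 + 0.164 + 0.025 + 0.076 = 0.481
H(X|Y) = Σ_y P(y)·H(X|Y=y):
  Y=0: P(Y=0) = 0.519, P(X|Y=0) = (130/519, 129/173, 1/519, 1/519) → H(X|Y=0) = 0.85074
  Y=1: P(Y=1) = 0.481, P(X|Y=1) = (216/481, 164/481, 25/481, 76/481) → H(X|Y=1) = 1.69028
H(X|Y) = 0.519·0.85074 + 0.481·1.69028 = 1.25456 bits

I(X;Y) = H(X) - H(X|Y) = 1.42529 - 1.25456 = 0.1707 bits

Cross-check via I(X;Y) = H(X) + H(Y) - H(X,Y): computing H(Y) from the column sums and H(X,Y) from the 8 cells in the same way gives H(Y) = 0.99896 bits and H(X,Y) = 2.25352 bits, so
I(X;Y) = 1.42529 + 0.99896 - 2.25352 = 0.1707 bits ✓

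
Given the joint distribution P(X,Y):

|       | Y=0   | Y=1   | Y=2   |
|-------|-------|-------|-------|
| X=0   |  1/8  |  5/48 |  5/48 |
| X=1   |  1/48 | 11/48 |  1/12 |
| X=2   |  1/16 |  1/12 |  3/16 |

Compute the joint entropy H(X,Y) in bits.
2.9586 bits

H(X,Y) = -Σ_{x,y} P(x,y) log₂ P(x,y). Per-cell terms -P(x,y)·log₂P(x,y):
  X=0: 0.37500, 0.33990, 0.33990
  X=1: 0.11635, 0.48710, 0.29875
  X=2: 0.25000, 0.29875, 0.45282
Sum of the 9 terms: H(X,Y) = 2.9586 bits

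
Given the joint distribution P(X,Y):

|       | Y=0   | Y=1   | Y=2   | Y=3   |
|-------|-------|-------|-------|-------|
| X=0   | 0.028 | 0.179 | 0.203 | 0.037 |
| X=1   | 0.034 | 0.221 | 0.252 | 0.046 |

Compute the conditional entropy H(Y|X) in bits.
1.5924 bits

H(Y|X) = H(X,Y) - H(X)

H(X,Y) = -Σ_{x,y} P(x,y) log₂ P(x,y). Per-cell terms -P(x,y)·log₂P(x,y):
  X=0: 0.1444, 0.4443, 0.4670, 0.1760
  X=1: 0.1659, 0.4813, 0.5011, 0.2043
Sum of the 8 terms: H(X,Y) = 2.5843 bits

Marginal of X (row sums):
  P(X=0) = 0.028 + 0.179 + 0.203 + 0.037 = 0.447
  P(X=1) = 0.034 + 0.221 + 0.252 + 0.046 = 0.553
H(X) = -[0.447·log₂(0.447) + 0.553·log₂(0.553)]
  = 0.5193 + 0.4726 = 0.9919 bits

H(Y|X) = H(X,Y) - H(X) = 2.5843 - 0.9919 = 1.5924 bits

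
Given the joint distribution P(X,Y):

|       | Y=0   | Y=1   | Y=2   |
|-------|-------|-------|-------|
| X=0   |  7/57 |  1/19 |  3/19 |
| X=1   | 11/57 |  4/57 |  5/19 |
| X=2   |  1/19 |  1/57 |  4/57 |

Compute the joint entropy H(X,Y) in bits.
2.8443 bits

H(X,Y) = -Σ_{x,y} P(x,y) log₂ P(x,y). Per-cell terms -P(x,y)·log₂P(x,y):
  X=0: 0.37156, 0.22358, 0.42047
  X=1: 0.45804, 0.26897, 0.50684
  X=2: 0.22358, 0.10233, 0.26897
Sum of the 9 terms: H(X,Y) = 2.8443 bits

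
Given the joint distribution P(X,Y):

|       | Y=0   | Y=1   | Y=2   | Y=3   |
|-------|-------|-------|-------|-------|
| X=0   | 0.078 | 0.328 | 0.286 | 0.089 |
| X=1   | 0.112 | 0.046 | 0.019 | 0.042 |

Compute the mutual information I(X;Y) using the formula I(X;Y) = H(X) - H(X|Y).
0.1504 bits

I(X;Y) = H(X) - H(X|Y)

Marginal of X (row sums):
  P(X=0) = 0.078 + 0.328 + 0.286 + 0.089 = 0.781
  P(X=1) = 0.112 + 0.046 + 0.019 + 0.042 = 0.219
H(X) = -[0.781·log₂(0.781) + 0.219·log₂(0.219)]
  = 0.278509 + 0.479828 = 0.75834 bits

Marginal of Y (column sums):
  P(Y=0) = 0.078 + 0.112 = 0.190
  P(Y=1) = 0.328 + 0.046 = 0.374
  P(Y=2) = 0.286 + 0.019 = 0.305
  P(Y=3) = 0.089 + 0.042 = 0.131
H(X|Y) = Σ_y P(y)·H(X|Y=y):
  Y=0: P(Y=0) = 0.190, P(X|Y=0) = (39/95, 56/95) → H(X|Y=0) = 0.976776
  Y=1: P(Y=1) = 0.374, P(X|Y=1) = (164/187, 23/187) → H(X|Y=1) = 0.537908
  Y=2: P(Y=2) = 0.305, P(X|Y=2) = (286/305, 19/305) → H(X|Y=2) = 0.336489
  Y=3: P(Y=3) = 0.131, P(X|Y=3) = (89/131, 42/131) → H(X|Y=3) = 0.905044
H(X|Y) = 0.190·0.976776 + 0.374·0.537908 + 0.305·0.336489 + 0.131·0.905044 = 0.60795 bits

I(X;Y) = H(X) - H(X|Y) = 0.75834 - 0.60795 = 0.1504 bits

Cross-check via I(X;Y) = H(X) + H(Y) - H(X,Y): computing H(Y) from the column sums and H(X,Y) from the 8 cells in the same way gives H(Y) = 1.89253 bits and H(X,Y) = 2.50049 bits, so
I(X;Y) = 0.75834 + 1.89253 - 2.50049 = 0.1504 bits ✓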